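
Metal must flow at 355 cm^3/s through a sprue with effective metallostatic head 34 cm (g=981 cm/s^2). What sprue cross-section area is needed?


Formula: v = sqrt(2*g*h), A = Q/v
Velocity: v = sqrt(2 * 981 * 34) = sqrt(66708) = 258.2789 cm/s
Sprue area: A = Q / v = 355 / 258.2789 = 1.3745 cm^2

Final answer: 1.3745 cm^2


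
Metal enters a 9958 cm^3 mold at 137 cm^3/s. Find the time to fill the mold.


Formula: t_fill = V_mold / Q_flow
t = 9958 cm^3 / 137 cm^3/s = 72.6861 s

72.6861 s


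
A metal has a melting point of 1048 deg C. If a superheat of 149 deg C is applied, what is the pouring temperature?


Formula: T_pour = T_melt + Superheat
T_pour = 1048 + 149 = 1197 deg C

Answer: 1197 deg C


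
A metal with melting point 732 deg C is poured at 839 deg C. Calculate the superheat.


Formula: Superheat = T_pour - T_melt
Superheat = 839 - 732 = 107 deg C


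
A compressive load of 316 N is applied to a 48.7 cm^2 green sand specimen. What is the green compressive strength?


Formula: Compressive Strength = Force / Area
Strength = 316 N / 48.7 cm^2 = 6.4887 N/cm^2

Final answer: 6.4887 N/cm^2


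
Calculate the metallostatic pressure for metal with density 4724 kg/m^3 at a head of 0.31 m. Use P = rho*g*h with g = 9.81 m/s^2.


Formula: P = rho * g * h
rho * g = 4724 * 9.81 = 46342.44 N/m^3
P = 46342.44 * 0.31 = 14366.1564 Pa

Answer: 14366.1564 Pa


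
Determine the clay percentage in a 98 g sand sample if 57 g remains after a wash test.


Formula: Clay% = (W_total - W_washed) / W_total * 100
Clay mass = 98 - 57 = 41 g
Clay% = 41 / 98 * 100 = 41.8367%

Final answer: 41.8367%


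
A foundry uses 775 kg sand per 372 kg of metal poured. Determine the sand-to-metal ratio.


Formula: Sand-to-Metal Ratio = W_sand / W_metal
Ratio = 775 kg / 372 kg = 2.0833

2.0833


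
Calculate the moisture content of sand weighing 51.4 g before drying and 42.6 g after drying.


Formula: MC = (W_wet - W_dry) / W_wet * 100
Water mass = 51.4 - 42.6 = 8.8 g
MC = 8.8 / 51.4 * 100 = 17.1206%

Final answer: 17.1206%


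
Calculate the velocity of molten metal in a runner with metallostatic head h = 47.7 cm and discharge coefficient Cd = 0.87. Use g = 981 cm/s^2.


Formula: v = Cd * sqrt(2 * g * h)  (Torricelli with discharge coefficient)
2*g*h = 2 * 981 * 47.7 = 93587.4 cm^2/s^2
sqrt(93587.4) = 305.92058 cm/s
v = 0.87 * 305.92058 = 266.1509 cm/s


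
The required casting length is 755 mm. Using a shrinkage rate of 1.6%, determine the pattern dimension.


Formula: L_pattern = L_casting * (1 + shrinkage_rate/100)
Shrinkage factor = 1 + 1.6/100 = 1.016
L_pattern = 755 mm * 1.016 = 767.0800 mm

Answer: 767.0800 mm


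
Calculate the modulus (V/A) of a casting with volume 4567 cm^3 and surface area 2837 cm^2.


Formula: Casting Modulus M = V / A
M = 4567 cm^3 / 2837 cm^2 = 1.6098 cm

Answer: 1.6098 cm


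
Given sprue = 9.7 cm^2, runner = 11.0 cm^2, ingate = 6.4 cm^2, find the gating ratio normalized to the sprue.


Sprue:Runner:Ingate = 1 : 11.0/9.7 : 6.4/9.7 = 1:1.13:0.66


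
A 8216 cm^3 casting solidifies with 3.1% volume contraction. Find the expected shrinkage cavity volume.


Formula: V_shrink = V_casting * shrinkage_pct / 100
V_shrink = 8216 cm^3 * 3.1 / 100 = 254.6960 cm^3

254.6960 cm^3


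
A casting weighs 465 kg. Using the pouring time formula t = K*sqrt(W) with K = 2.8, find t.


Formula: t = K * sqrt(W)
sqrt(W) = sqrt(465) = 21.56386
t = 2.8 * 21.56386 = 60.3788 s

60.3788 s


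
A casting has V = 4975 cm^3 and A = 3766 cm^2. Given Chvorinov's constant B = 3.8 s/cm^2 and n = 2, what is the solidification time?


Formula: t_s = B * (V/A)^n  (Chvorinov's rule, n=2)
Modulus M = V/A = 4975/3766 = 1.321030 cm
M^2 = 1.321030^2 = 1.745120 cm^2
t_s = 3.8 * 1.745120 = 6.6315 s

Final answer: 6.6315 s


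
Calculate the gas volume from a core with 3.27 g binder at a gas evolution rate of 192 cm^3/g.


Formula: V_gas = W_binder * gas_evolution_rate
V = 3.27 g * 192 cm^3/g = 627.8400 cm^3


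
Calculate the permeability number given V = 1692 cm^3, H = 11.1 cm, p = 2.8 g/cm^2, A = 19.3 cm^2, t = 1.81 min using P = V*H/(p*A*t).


Formula: Permeability Number P = (V * H) / (p * A * t)
Numerator: V * H = 1692 * 11.1 = 18781.2
Denominator: p * A * t = 2.8 * 19.3 * 1.81 = 97.8124
P = 18781.2 / 97.8124 = 192.0125

192.0125


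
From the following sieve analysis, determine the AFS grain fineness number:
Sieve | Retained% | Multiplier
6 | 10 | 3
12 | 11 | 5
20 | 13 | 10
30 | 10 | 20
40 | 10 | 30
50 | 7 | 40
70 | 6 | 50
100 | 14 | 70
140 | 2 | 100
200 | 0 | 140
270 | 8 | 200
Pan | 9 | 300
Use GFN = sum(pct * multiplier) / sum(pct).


Formula: GFN = sum(pct * multiplier) / sum(pct)
sum(pct * multiplier) = 6775
sum(pct) = 100
GFN = 6775 / 100 = 67.75

Answer: 67.75


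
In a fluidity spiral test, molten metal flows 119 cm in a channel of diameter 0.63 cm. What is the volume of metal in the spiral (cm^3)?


Formula: V = pi * (d/2)^2 * L  (cylinder volume)
Radius = 0.63/2 = 0.315 cm
V = pi * 0.315^2 * 119 = 37.0952 cm^3

Answer: 37.0952 cm^3


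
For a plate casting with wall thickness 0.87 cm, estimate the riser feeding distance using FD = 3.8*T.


Formula: FD = 3.8 * T  (riser feeding-distance rule)
FD = 3.8 * 0.87 cm = 3.3060 cm


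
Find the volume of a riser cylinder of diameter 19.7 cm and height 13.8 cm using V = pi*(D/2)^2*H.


Formula: V = pi * (D/2)^2 * H  (cylinder volume)
Radius = D/2 = 19.7/2 = 9.85 cm
V = pi * 9.85^2 * 13.8 = 4206.3114 cm^3


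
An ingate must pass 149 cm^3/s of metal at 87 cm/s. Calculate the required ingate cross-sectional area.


Formula: A_ingate = Q / v  (continuity equation)
A = 149 cm^3/s / 87 cm/s = 1.7126 cm^2

Final answer: 1.7126 cm^2


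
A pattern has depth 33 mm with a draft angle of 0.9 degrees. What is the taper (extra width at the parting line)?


Formula: taper = depth * tan(draft_angle)
tan(0.9 deg) = 0.0157093
taper = 33 mm * 0.0157093 = 0.5184 mm

Final answer: 0.5184 mm


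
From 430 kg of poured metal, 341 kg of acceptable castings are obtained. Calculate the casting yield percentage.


Formula: Casting Yield = (W_good / W_total) * 100
Yield = (341 kg / 430 kg) * 100 = 79.3023%

79.3023%


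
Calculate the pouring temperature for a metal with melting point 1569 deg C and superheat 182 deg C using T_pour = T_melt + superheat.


Formula: T_pour = T_melt + Superheat
T_pour = 1569 + 182 = 1751 deg C

Final answer: 1751 deg C


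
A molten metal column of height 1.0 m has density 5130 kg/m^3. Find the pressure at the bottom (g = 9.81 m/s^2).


Formula: P = rho * g * h
rho * g = 5130 * 9.81 = 50325.3 N/m^3
P = 50325.3 * 1.0 = 50325.3000 Pa

50325.3000 Pa


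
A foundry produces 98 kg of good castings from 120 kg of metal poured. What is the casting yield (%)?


Formula: Casting Yield = (W_good / W_total) * 100
Yield = (98 kg / 120 kg) * 100 = 81.6667%


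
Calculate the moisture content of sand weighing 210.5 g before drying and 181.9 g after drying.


Formula: MC = (W_wet - W_dry) / W_wet * 100
Water mass = 210.5 - 181.9 = 28.6 g
MC = 28.6 / 210.5 * 100 = 13.5867%

Final answer: 13.5867%


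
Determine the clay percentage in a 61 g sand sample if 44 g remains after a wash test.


Formula: Clay% = (W_total - W_washed) / W_total * 100
Clay mass = 61 - 44 = 17 g
Clay% = 17 / 61 * 100 = 27.8689%

27.8689%


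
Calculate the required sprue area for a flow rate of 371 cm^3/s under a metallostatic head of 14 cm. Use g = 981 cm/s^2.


Formula: v = sqrt(2*g*h), A = Q/v
Velocity: v = sqrt(2 * 981 * 14) = sqrt(27468) = 165.7347 cm/s
Sprue area: A = Q / v = 371 / 165.7347 = 2.2385 cm^2

2.2385 cm^2


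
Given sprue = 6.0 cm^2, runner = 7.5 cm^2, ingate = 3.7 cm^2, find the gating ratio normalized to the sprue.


Sprue:Runner:Ingate = 1 : 7.5/6.0 : 3.7/6.0 = 1:1.25:0.62

Answer: 1:1.25:0.62


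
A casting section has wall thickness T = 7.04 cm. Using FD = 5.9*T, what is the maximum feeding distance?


Formula: FD = 5.9 * T  (riser feeding-distance rule)
FD = 5.9 * 7.04 cm = 41.5360 cm


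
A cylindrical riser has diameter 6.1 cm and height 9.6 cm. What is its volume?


Formula: V = pi * (D/2)^2 * H  (cylinder volume)
Radius = D/2 = 6.1/2 = 3.05 cm
V = pi * 3.05^2 * 9.6 = 280.5568 cm^3

280.5568 cm^3


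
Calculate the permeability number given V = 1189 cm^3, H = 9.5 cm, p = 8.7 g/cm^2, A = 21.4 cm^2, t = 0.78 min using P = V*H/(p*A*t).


Formula: Permeability Number P = (V * H) / (p * A * t)
Numerator: V * H = 1189 * 9.5 = 11295.5
Denominator: p * A * t = 8.7 * 21.4 * 0.78 = 145.2204
P = 11295.5 / 145.2204 = 77.7818

77.7818


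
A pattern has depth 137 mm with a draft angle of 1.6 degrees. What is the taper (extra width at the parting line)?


Formula: taper = depth * tan(draft_angle)
tan(1.6 deg) = 0.0279325
taper = 137 mm * 0.0279325 = 3.8268 mm

Final answer: 3.8268 mm


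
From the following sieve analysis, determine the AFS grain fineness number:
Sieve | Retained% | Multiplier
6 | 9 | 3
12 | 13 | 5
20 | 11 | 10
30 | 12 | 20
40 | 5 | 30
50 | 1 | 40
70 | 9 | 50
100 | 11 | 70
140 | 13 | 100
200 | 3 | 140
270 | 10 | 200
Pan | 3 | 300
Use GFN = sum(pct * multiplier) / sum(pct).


Formula: GFN = sum(pct * multiplier) / sum(pct)
sum(pct * multiplier) = 6472
sum(pct) = 100
GFN = 6472 / 100 = 64.72

Answer: 64.72


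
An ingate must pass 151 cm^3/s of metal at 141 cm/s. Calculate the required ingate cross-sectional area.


Formula: A_ingate = Q / v  (continuity equation)
A = 151 cm^3/s / 141 cm/s = 1.0709 cm^2

Answer: 1.0709 cm^2


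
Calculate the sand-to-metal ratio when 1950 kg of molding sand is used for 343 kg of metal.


Formula: Sand-to-Metal Ratio = W_sand / W_metal
Ratio = 1950 kg / 343 kg = 5.6851

Answer: 5.6851


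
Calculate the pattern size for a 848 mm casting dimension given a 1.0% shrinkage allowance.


Formula: L_pattern = L_casting * (1 + shrinkage_rate/100)
Shrinkage factor = 1 + 1.0/100 = 1.01
L_pattern = 848 mm * 1.01 = 856.4800 mm

Final answer: 856.4800 mm


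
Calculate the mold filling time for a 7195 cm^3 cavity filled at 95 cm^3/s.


Formula: t_fill = V_mold / Q_flow
t = 7195 cm^3 / 95 cm^3/s = 75.7368 s


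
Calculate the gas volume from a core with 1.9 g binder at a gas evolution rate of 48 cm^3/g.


Formula: V_gas = W_binder * gas_evolution_rate
V = 1.9 g * 48 cm^3/g = 91.2000 cm^3

Final answer: 91.2000 cm^3


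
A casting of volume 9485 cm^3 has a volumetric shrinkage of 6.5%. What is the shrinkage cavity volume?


Formula: V_shrink = V_casting * shrinkage_pct / 100
V_shrink = 9485 cm^3 * 6.5 / 100 = 616.5250 cm^3

616.5250 cm^3


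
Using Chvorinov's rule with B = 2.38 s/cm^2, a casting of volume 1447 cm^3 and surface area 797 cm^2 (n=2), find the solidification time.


Formula: t_s = B * (V/A)^n  (Chvorinov's rule, n=2)
Modulus M = V/A = 1447/797 = 1.815558 cm
M^2 = 1.815558^2 = 3.296251 cm^2
t_s = 2.38 * 3.296251 = 7.8451 s

Final answer: 7.8451 s


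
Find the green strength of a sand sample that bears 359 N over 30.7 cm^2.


Formula: Compressive Strength = Force / Area
Strength = 359 N / 30.7 cm^2 = 11.6938 N/cm^2

11.6938 N/cm^2


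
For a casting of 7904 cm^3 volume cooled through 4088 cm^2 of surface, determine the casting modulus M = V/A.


Formula: Casting Modulus M = V / A
M = 7904 cm^3 / 4088 cm^2 = 1.9335 cm


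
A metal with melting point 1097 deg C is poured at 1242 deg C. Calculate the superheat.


Formula: Superheat = T_pour - T_melt
Superheat = 1242 - 1097 = 145 deg C


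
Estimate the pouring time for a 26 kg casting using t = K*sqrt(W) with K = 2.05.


Formula: t = K * sqrt(W)
sqrt(W) = sqrt(26) = 5.09902
t = 2.05 * 5.09902 = 10.4530 s

10.4530 s


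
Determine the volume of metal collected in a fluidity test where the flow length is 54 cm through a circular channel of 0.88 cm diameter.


Formula: V = pi * (d/2)^2 * L  (cylinder volume)
Radius = 0.88/2 = 0.44 cm
V = pi * 0.44^2 * 54 = 32.8435 cm^3


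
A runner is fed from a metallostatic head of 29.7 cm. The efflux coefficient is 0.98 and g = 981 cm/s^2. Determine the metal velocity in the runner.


Formula: v = Cd * sqrt(2 * g * h)  (Torricelli with discharge coefficient)
2*g*h = 2 * 981 * 29.7 = 58271.4 cm^2/s^2
sqrt(58271.4) = 241.39470 cm/s
v = 0.98 * 241.39470 = 236.5668 cm/s

Final answer: 236.5668 cm/s


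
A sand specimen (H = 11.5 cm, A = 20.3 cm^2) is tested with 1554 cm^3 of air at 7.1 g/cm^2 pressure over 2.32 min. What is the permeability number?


Formula: Permeability Number P = (V * H) / (p * A * t)
Numerator: V * H = 1554 * 11.5 = 17871.0
Denominator: p * A * t = 7.1 * 20.3 * 2.32 = 334.3816
P = 17871.0 / 334.3816 = 53.4449

53.4449


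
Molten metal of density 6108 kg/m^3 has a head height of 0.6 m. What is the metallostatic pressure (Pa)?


Formula: P = rho * g * h
rho * g = 6108 * 9.81 = 59919.48 N/m^3
P = 59919.48 * 0.6 = 35951.6880 Pa

Answer: 35951.6880 Pa


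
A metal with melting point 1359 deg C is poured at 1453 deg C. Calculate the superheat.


Formula: Superheat = T_pour - T_melt
Superheat = 1453 - 1359 = 94 deg C

Answer: 94 deg C


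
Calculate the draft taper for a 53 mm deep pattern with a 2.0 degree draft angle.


Formula: taper = depth * tan(draft_angle)
tan(2.0 deg) = 0.0349208
taper = 53 mm * 0.0349208 = 1.8508 mm

Final answer: 1.8508 mm


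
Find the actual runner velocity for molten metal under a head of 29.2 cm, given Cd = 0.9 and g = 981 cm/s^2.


Formula: v = Cd * sqrt(2 * g * h)  (Torricelli with discharge coefficient)
2*g*h = 2 * 981 * 29.2 = 57290.4 cm^2/s^2
sqrt(57290.4) = 239.35413 cm/s
v = 0.9 * 239.35413 = 215.4187 cm/s

Answer: 215.4187 cm/s


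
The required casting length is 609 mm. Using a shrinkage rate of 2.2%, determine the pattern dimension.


Formula: L_pattern = L_casting * (1 + shrinkage_rate/100)
Shrinkage factor = 1 + 2.2/100 = 1.022
L_pattern = 609 mm * 1.022 = 622.3980 mm

622.3980 mm


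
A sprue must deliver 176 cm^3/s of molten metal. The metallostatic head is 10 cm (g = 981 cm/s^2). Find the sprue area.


Formula: v = sqrt(2*g*h), A = Q/v
Velocity: v = sqrt(2 * 981 * 10) = sqrt(19620) = 140.0714 cm/s
Sprue area: A = Q / v = 176 / 140.0714 = 1.2565 cm^2

1.2565 cm^2


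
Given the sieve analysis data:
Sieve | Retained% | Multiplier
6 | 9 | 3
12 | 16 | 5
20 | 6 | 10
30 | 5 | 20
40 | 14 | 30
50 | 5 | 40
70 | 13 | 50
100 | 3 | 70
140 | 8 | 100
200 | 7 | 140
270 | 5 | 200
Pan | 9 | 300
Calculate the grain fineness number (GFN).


Formula: GFN = sum(pct * multiplier) / sum(pct)
sum(pct * multiplier) = 7227
sum(pct) = 100
GFN = 7227 / 100 = 72.27

72.27


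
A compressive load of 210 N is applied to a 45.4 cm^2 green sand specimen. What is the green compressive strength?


Formula: Compressive Strength = Force / Area
Strength = 210 N / 45.4 cm^2 = 4.6256 N/cm^2

Answer: 4.6256 N/cm^2


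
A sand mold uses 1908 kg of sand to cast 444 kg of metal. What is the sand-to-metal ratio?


Formula: Sand-to-Metal Ratio = W_sand / W_metal
Ratio = 1908 kg / 444 kg = 4.2973


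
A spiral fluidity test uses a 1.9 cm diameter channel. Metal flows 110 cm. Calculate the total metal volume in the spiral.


Formula: V = pi * (d/2)^2 * L  (cylinder volume)
Radius = 1.9/2 = 0.95 cm
V = pi * 0.95^2 * 110 = 311.8816 cm^3

311.8816 cm^3


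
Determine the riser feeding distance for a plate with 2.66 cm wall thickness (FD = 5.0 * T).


Formula: FD = 5.0 * T  (riser feeding-distance rule)
FD = 5.0 * 2.66 cm = 13.3000 cm

13.3000 cm


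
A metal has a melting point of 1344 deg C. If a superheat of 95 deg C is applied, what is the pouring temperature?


Formula: T_pour = T_melt + Superheat
T_pour = 1344 + 95 = 1439 deg C

Final answer: 1439 deg C


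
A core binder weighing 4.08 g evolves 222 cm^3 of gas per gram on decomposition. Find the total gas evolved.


Formula: V_gas = W_binder * gas_evolution_rate
V = 4.08 g * 222 cm^3/g = 905.7600 cm^3

Final answer: 905.7600 cm^3


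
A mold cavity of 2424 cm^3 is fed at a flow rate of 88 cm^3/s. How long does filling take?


Formula: t_fill = V_mold / Q_flow
t = 2424 cm^3 / 88 cm^3/s = 27.5455 s

Answer: 27.5455 s


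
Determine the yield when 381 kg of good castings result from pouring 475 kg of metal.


Formula: Casting Yield = (W_good / W_total) * 100
Yield = (381 kg / 475 kg) * 100 = 80.2105%

Final answer: 80.2105%


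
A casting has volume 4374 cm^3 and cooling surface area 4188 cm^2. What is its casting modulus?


Formula: Casting Modulus M = V / A
M = 4374 cm^3 / 4188 cm^2 = 1.0444 cm


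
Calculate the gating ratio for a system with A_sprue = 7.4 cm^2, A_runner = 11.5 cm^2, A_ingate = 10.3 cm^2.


Sprue:Runner:Ingate = 1 : 11.5/7.4 : 10.3/7.4 = 1:1.55:1.39

1:1.55:1.39


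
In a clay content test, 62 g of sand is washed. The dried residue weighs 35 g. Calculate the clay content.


Formula: Clay% = (W_total - W_washed) / W_total * 100
Clay mass = 62 - 35 = 27 g
Clay% = 27 / 62 * 100 = 43.5484%

Final answer: 43.5484%


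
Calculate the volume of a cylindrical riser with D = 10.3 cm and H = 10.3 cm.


Formula: V = pi * (D/2)^2 * H  (cylinder volume)
Radius = D/2 = 10.3/2 = 5.15 cm
V = pi * 5.15^2 * 10.3 = 858.2258 cm^3


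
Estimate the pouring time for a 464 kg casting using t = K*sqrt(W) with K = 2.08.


Formula: t = K * sqrt(W)
sqrt(W) = sqrt(464) = 21.54066
t = 2.08 * 21.54066 = 44.8046 s

Answer: 44.8046 s


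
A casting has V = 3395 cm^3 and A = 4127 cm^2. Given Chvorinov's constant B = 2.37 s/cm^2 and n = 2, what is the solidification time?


Formula: t_s = B * (V/A)^n  (Chvorinov's rule, n=2)
Modulus M = V/A = 3395/4127 = 0.822631 cm
M^2 = 0.822631^2 = 0.676722 cm^2
t_s = 2.37 * 0.676722 = 1.6038 s

Answer: 1.6038 s


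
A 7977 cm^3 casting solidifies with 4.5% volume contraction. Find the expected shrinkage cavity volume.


Formula: V_shrink = V_casting * shrinkage_pct / 100
V_shrink = 7977 cm^3 * 4.5 / 100 = 358.9650 cm^3

Final answer: 358.9650 cm^3


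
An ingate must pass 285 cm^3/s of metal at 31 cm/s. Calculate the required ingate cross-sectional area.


Formula: A_ingate = Q / v  (continuity equation)
A = 285 cm^3/s / 31 cm/s = 9.1935 cm^2


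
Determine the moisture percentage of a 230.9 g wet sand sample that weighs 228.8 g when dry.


Formula: MC = (W_wet - W_dry) / W_wet * 100
Water mass = 230.9 - 228.8 = 2.1 g
MC = 2.1 / 230.9 * 100 = 0.9095%


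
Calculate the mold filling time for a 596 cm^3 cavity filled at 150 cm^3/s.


Formula: t_fill = V_mold / Q_flow
t = 596 cm^3 / 150 cm^3/s = 3.9733 s


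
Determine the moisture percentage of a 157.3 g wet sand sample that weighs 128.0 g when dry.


Formula: MC = (W_wet - W_dry) / W_wet * 100
Water mass = 157.3 - 128.0 = 29.3 g
MC = 29.3 / 157.3 * 100 = 18.6268%

Final answer: 18.6268%


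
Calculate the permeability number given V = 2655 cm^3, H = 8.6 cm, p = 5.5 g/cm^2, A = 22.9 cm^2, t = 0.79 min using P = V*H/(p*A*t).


Formula: Permeability Number P = (V * H) / (p * A * t)
Numerator: V * H = 2655 * 8.6 = 22833.0
Denominator: p * A * t = 5.5 * 22.9 * 0.79 = 99.5005
P = 22833.0 / 99.5005 = 229.4762

Final answer: 229.4762


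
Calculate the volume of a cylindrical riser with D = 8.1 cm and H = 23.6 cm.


Formula: V = pi * (D/2)^2 * H  (cylinder volume)
Radius = D/2 = 8.1/2 = 4.05 cm
V = pi * 4.05^2 * 23.6 = 1216.1074 cm^3


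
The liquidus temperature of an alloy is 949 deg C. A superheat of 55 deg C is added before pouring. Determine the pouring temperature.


Formula: T_pour = T_melt + Superheat
T_pour = 949 + 55 = 1004 deg C

Answer: 1004 deg C


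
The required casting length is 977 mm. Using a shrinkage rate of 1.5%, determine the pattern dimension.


Formula: L_pattern = L_casting * (1 + shrinkage_rate/100)
Shrinkage factor = 1 + 1.5/100 = 1.015
L_pattern = 977 mm * 1.015 = 991.6550 mm


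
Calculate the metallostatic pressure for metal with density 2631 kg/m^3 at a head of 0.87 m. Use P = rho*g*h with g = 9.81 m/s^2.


Formula: P = rho * g * h
rho * g = 2631 * 9.81 = 25810.11 N/m^3
P = 25810.11 * 0.87 = 22454.7957 Pa

Final answer: 22454.7957 Pa


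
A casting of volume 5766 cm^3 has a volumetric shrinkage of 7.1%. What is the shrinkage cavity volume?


Formula: V_shrink = V_casting * shrinkage_pct / 100
V_shrink = 5766 cm^3 * 7.1 / 100 = 409.3860 cm^3


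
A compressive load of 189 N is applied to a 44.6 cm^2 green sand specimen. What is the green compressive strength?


Formula: Compressive Strength = Force / Area
Strength = 189 N / 44.6 cm^2 = 4.2377 N/cm^2

Final answer: 4.2377 N/cm^2


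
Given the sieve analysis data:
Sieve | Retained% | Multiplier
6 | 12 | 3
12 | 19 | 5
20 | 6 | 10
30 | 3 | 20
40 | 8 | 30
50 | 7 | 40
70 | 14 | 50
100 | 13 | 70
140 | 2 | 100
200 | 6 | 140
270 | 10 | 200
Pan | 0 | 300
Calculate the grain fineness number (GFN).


Formula: GFN = sum(pct * multiplier) / sum(pct)
sum(pct * multiplier) = 5421
sum(pct) = 100
GFN = 5421 / 100 = 54.21

Answer: 54.21


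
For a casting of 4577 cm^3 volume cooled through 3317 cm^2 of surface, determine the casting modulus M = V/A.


Formula: Casting Modulus M = V / A
M = 4577 cm^3 / 3317 cm^2 = 1.3799 cm


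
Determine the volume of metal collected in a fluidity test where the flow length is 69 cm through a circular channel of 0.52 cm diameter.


Formula: V = pi * (d/2)^2 * L  (cylinder volume)
Radius = 0.52/2 = 0.26 cm
V = pi * 0.26^2 * 69 = 14.6536 cm^3


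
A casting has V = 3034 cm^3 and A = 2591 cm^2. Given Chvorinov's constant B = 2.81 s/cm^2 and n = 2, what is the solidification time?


Formula: t_s = B * (V/A)^n  (Chvorinov's rule, n=2)
Modulus M = V/A = 3034/2591 = 1.170976 cm
M^2 = 1.170976^2 = 1.371185 cm^2
t_s = 2.81 * 1.371185 = 3.8530 s

Answer: 3.8530 s


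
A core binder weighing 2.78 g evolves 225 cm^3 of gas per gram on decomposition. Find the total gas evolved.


Formula: V_gas = W_binder * gas_evolution_rate
V = 2.78 g * 225 cm^3/g = 625.5000 cm^3


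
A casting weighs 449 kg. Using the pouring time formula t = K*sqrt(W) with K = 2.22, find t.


Formula: t = K * sqrt(W)
sqrt(W) = sqrt(449) = 21.18962
t = 2.22 * 21.18962 = 47.0410 s

Final answer: 47.0410 s


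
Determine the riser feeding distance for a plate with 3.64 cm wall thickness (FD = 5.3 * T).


Formula: FD = 5.3 * T  (riser feeding-distance rule)
FD = 5.3 * 3.64 cm = 19.2920 cm

19.2920 cm


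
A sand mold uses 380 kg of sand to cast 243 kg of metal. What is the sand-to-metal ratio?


Formula: Sand-to-Metal Ratio = W_sand / W_metal
Ratio = 380 kg / 243 kg = 1.5638


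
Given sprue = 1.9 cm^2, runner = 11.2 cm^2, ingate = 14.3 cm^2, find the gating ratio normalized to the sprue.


Sprue:Runner:Ingate = 1 : 11.2/1.9 : 14.3/1.9 = 1:5.89:7.53


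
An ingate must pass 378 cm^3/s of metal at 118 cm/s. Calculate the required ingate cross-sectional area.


Formula: A_ingate = Q / v  (continuity equation)
A = 378 cm^3/s / 118 cm/s = 3.2034 cm^2


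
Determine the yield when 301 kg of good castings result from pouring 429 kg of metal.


Formula: Casting Yield = (W_good / W_total) * 100
Yield = (301 kg / 429 kg) * 100 = 70.1632%

Final answer: 70.1632%


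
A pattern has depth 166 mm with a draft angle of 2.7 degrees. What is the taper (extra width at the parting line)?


Formula: taper = depth * tan(draft_angle)
tan(2.7 deg) = 0.0471588
taper = 166 mm * 0.0471588 = 7.8284 mm


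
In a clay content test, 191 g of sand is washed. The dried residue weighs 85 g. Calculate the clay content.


Formula: Clay% = (W_total - W_washed) / W_total * 100
Clay mass = 191 - 85 = 106 g
Clay% = 106 / 191 * 100 = 55.4974%


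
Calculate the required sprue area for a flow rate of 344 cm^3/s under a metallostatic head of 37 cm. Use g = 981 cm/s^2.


Formula: v = sqrt(2*g*h), A = Q/v
Velocity: v = sqrt(2 * 981 * 37) = sqrt(72594) = 269.4327 cm/s
Sprue area: A = Q / v = 344 / 269.4327 = 1.2768 cm^2


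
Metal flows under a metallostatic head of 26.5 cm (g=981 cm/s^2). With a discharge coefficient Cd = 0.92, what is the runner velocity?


Formula: v = Cd * sqrt(2 * g * h)  (Torricelli with discharge coefficient)
2*g*h = 2 * 981 * 26.5 = 51993.0 cm^2/s^2
sqrt(51993.0) = 228.01974 cm/s
v = 0.92 * 228.01974 = 209.7782 cm/s

209.7782 cm/s


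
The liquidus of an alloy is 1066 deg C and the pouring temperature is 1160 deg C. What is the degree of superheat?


Formula: Superheat = T_pour - T_melt
Superheat = 1160 - 1066 = 94 deg C


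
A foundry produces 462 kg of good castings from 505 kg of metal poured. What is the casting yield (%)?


Formula: Casting Yield = (W_good / W_total) * 100
Yield = (462 kg / 505 kg) * 100 = 91.4851%

Answer: 91.4851%


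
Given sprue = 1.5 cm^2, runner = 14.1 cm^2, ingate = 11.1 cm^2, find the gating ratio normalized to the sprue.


Sprue:Runner:Ingate = 1 : 14.1/1.5 : 11.1/1.5 = 1:9.40:7.40

Final answer: 1:9.40:7.40


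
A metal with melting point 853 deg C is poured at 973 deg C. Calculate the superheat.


Formula: Superheat = T_pour - T_melt
Superheat = 973 - 853 = 120 deg C


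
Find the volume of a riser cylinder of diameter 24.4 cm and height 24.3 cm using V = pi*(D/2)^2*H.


Formula: V = pi * (D/2)^2 * H  (cylinder volume)
Radius = D/2 = 24.4/2 = 12.2 cm
V = pi * 12.2^2 * 24.3 = 11362.5500 cm^3

11362.5500 cm^3


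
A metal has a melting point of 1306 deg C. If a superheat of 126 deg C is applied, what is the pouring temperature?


Formula: T_pour = T_melt + Superheat
T_pour = 1306 + 126 = 1432 deg C

1432 deg C


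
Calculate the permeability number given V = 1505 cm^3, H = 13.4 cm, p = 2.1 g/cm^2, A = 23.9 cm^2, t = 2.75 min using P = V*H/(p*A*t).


Formula: Permeability Number P = (V * H) / (p * A * t)
Numerator: V * H = 1505 * 13.4 = 20167.0
Denominator: p * A * t = 2.1 * 23.9 * 2.75 = 138.0225
P = 20167.0 / 138.0225 = 146.1139

Answer: 146.1139


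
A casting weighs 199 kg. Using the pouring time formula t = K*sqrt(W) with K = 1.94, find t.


Formula: t = K * sqrt(W)
sqrt(W) = sqrt(199) = 14.10674
t = 1.94 * 14.10674 = 27.3671 s

Answer: 27.3671 s


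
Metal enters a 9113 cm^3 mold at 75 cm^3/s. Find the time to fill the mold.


Formula: t_fill = V_mold / Q_flow
t = 9113 cm^3 / 75 cm^3/s = 121.5067 s

Answer: 121.5067 s


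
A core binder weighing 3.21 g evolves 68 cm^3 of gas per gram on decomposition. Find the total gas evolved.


Formula: V_gas = W_binder * gas_evolution_rate
V = 3.21 g * 68 cm^3/g = 218.2800 cm^3

Final answer: 218.2800 cm^3


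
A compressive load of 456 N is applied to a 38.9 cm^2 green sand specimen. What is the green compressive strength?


Formula: Compressive Strength = Force / Area
Strength = 456 N / 38.9 cm^2 = 11.7224 N/cm^2


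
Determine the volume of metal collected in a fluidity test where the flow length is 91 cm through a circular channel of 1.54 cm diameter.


Formula: V = pi * (d/2)^2 * L  (cylinder volume)
Radius = 1.54/2 = 0.77 cm
V = pi * 0.77^2 * 91 = 169.5012 cm^3

Final answer: 169.5012 cm^3


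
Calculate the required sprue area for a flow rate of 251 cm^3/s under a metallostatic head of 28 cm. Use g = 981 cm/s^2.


Formula: v = sqrt(2*g*h), A = Q/v
Velocity: v = sqrt(2 * 981 * 28) = sqrt(54936) = 234.3843 cm/s
Sprue area: A = Q / v = 251 / 234.3843 = 1.0709 cm^2

1.0709 cm^2


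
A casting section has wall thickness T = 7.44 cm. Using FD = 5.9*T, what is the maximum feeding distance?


Formula: FD = 5.9 * T  (riser feeding-distance rule)
FD = 5.9 * 7.44 cm = 43.8960 cm

Answer: 43.8960 cm


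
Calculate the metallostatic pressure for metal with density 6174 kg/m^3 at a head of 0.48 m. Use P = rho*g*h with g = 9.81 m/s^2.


Formula: P = rho * g * h
rho * g = 6174 * 9.81 = 60566.94 N/m^3
P = 60566.94 * 0.48 = 29072.1312 Pa

Answer: 29072.1312 Pa


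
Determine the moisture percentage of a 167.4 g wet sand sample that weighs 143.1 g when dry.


Formula: MC = (W_wet - W_dry) / W_wet * 100
Water mass = 167.4 - 143.1 = 24.3 g
MC = 24.3 / 167.4 * 100 = 14.5161%

Final answer: 14.5161%


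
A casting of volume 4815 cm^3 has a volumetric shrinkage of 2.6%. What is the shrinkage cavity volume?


Formula: V_shrink = V_casting * shrinkage_pct / 100
V_shrink = 4815 cm^3 * 2.6 / 100 = 125.1900 cm^3

125.1900 cm^3


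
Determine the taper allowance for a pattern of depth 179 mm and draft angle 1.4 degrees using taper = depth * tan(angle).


Formula: taper = depth * tan(draft_angle)
tan(1.4 deg) = 0.0244395
taper = 179 mm * 0.0244395 = 4.3747 mm

Answer: 4.3747 mm


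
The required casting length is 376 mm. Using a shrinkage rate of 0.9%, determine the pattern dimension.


Formula: L_pattern = L_casting * (1 + shrinkage_rate/100)
Shrinkage factor = 1 + 0.9/100 = 1.009
L_pattern = 376 mm * 1.009 = 379.3840 mm

379.3840 mm


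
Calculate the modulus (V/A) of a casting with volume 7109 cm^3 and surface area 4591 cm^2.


Formula: Casting Modulus M = V / A
M = 7109 cm^3 / 4591 cm^2 = 1.5485 cm

1.5485 cm


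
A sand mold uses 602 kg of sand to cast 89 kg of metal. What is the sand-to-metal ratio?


Formula: Sand-to-Metal Ratio = W_sand / W_metal
Ratio = 602 kg / 89 kg = 6.7640

Final answer: 6.7640


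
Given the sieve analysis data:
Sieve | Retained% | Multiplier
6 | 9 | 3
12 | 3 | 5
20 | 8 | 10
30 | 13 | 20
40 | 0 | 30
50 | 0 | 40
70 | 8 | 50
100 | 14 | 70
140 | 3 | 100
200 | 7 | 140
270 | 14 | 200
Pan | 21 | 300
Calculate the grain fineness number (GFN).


Formula: GFN = sum(pct * multiplier) / sum(pct)
sum(pct * multiplier) = 12142
sum(pct) = 100
GFN = 12142 / 100 = 121.42


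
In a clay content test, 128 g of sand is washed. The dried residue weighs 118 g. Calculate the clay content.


Formula: Clay% = (W_total - W_washed) / W_total * 100
Clay mass = 128 - 118 = 10 g
Clay% = 10 / 128 * 100 = 7.8125%

7.8125%


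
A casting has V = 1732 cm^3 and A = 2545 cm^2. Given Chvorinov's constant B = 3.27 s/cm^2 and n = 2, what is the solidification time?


Formula: t_s = B * (V/A)^n  (Chvorinov's rule, n=2)
Modulus M = V/A = 1732/2545 = 0.680550 cm
M^2 = 0.680550^2 = 0.463148 cm^2
t_s = 3.27 * 0.463148 = 1.5145 s

Final answer: 1.5145 s


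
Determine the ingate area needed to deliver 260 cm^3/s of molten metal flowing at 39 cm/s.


Formula: A_ingate = Q / v  (continuity equation)
A = 260 cm^3/s / 39 cm/s = 6.6667 cm^2

Answer: 6.6667 cm^2


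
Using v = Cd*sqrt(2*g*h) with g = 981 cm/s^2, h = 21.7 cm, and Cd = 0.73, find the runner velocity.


Formula: v = Cd * sqrt(2 * g * h)  (Torricelli with discharge coefficient)
2*g*h = 2 * 981 * 21.7 = 42575.4 cm^2/s^2
sqrt(42575.4) = 206.33807 cm/s
v = 0.73 * 206.33807 = 150.6268 cm/s

150.6268 cm/s


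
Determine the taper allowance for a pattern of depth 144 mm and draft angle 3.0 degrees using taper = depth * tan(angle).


Formula: taper = depth * tan(draft_angle)
tan(3.0 deg) = 0.0524078
taper = 144 mm * 0.0524078 = 7.5467 mm

7.5467 mm


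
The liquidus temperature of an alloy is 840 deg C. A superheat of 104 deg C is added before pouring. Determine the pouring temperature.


Formula: T_pour = T_melt + Superheat
T_pour = 840 + 104 = 944 deg C

Answer: 944 deg C


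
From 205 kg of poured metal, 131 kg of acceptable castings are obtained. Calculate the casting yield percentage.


Formula: Casting Yield = (W_good / W_total) * 100
Yield = (131 kg / 205 kg) * 100 = 63.9024%


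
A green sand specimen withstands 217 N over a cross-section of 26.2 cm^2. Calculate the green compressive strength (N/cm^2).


Formula: Compressive Strength = Force / Area
Strength = 217 N / 26.2 cm^2 = 8.2824 N/cm^2

8.2824 N/cm^2


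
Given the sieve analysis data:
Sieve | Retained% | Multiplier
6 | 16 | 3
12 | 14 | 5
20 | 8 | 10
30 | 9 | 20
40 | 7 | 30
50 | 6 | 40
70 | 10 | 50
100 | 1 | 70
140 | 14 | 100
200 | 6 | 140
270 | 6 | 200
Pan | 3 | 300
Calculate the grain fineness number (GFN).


Formula: GFN = sum(pct * multiplier) / sum(pct)
sum(pct * multiplier) = 5738
sum(pct) = 100
GFN = 5738 / 100 = 57.38

57.38


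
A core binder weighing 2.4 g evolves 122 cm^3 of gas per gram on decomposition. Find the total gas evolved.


Formula: V_gas = W_binder * gas_evolution_rate
V = 2.4 g * 122 cm^3/g = 292.8000 cm^3

Answer: 292.8000 cm^3


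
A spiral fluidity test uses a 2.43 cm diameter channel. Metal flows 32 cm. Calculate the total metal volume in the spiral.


Formula: V = pi * (d/2)^2 * L  (cylinder volume)
Radius = 2.43/2 = 1.215 cm
V = pi * 1.215^2 * 32 = 148.4063 cm^3


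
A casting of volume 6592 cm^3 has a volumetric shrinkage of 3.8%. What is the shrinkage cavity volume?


Formula: V_shrink = V_casting * shrinkage_pct / 100
V_shrink = 6592 cm^3 * 3.8 / 100 = 250.4960 cm^3


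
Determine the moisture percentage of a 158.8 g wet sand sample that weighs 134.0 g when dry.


Formula: MC = (W_wet - W_dry) / W_wet * 100
Water mass = 158.8 - 134.0 = 24.8 g
MC = 24.8 / 158.8 * 100 = 15.6171%

Final answer: 15.6171%


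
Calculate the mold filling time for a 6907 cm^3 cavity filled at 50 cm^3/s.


Formula: t_fill = V_mold / Q_flow
t = 6907 cm^3 / 50 cm^3/s = 138.1400 s

Answer: 138.1400 s


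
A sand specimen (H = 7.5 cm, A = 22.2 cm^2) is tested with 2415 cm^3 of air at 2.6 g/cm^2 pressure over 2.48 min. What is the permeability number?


Formula: Permeability Number P = (V * H) / (p * A * t)
Numerator: V * H = 2415 * 7.5 = 18112.5
Denominator: p * A * t = 2.6 * 22.2 * 2.48 = 143.1456
P = 18112.5 / 143.1456 = 126.5320

Final answer: 126.5320


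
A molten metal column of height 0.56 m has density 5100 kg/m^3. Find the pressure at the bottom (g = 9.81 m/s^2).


Formula: P = rho * g * h
rho * g = 5100 * 9.81 = 50031.0 N/m^3
P = 50031.0 * 0.56 = 28017.3600 Pa

Final answer: 28017.3600 Pa


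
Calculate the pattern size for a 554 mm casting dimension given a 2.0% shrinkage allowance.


Formula: L_pattern = L_casting * (1 + shrinkage_rate/100)
Shrinkage factor = 1 + 2.0/100 = 1.02
L_pattern = 554 mm * 1.02 = 565.0800 mm

Answer: 565.0800 mm


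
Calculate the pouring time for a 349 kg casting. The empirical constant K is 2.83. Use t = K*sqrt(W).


Formula: t = K * sqrt(W)
sqrt(W) = sqrt(349) = 18.68154
t = 2.83 * 18.68154 = 52.8688 s

Answer: 52.8688 s


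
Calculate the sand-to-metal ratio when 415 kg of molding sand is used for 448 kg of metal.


Formula: Sand-to-Metal Ratio = W_sand / W_metal
Ratio = 415 kg / 448 kg = 0.9263

Final answer: 0.9263


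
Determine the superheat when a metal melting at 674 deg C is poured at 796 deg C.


Formula: Superheat = T_pour - T_melt
Superheat = 796 - 674 = 122 deg C

122 deg C


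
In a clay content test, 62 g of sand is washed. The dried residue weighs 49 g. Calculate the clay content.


Formula: Clay% = (W_total - W_washed) / W_total * 100
Clay mass = 62 - 49 = 13 g
Clay% = 13 / 62 * 100 = 20.9677%

Final answer: 20.9677%


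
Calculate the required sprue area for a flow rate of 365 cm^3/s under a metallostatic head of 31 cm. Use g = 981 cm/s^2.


Formula: v = sqrt(2*g*h), A = Q/v
Velocity: v = sqrt(2 * 981 * 31) = sqrt(60822) = 246.6212 cm/s
Sprue area: A = Q / v = 365 / 246.6212 = 1.4800 cm^2


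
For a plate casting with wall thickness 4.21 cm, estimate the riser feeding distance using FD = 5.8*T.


Formula: FD = 5.8 * T  (riser feeding-distance rule)
FD = 5.8 * 4.21 cm = 24.4180 cm

Final answer: 24.4180 cm


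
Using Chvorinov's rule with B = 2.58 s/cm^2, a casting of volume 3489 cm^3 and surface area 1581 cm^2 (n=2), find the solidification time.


Formula: t_s = B * (V/A)^n  (Chvorinov's rule, n=2)
Modulus M = V/A = 3489/1581 = 2.206831 cm
M^2 = 2.206831^2 = 4.870103 cm^2
t_s = 2.58 * 4.870103 = 12.5649 s

Final answer: 12.5649 s


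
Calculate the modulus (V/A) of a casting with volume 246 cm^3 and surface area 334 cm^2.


Formula: Casting Modulus M = V / A
M = 246 cm^3 / 334 cm^2 = 0.7365 cm


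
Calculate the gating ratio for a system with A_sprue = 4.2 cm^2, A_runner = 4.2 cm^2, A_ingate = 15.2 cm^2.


Sprue:Runner:Ingate = 1 : 4.2/4.2 : 15.2/4.2 = 1:1.00:3.62

1:1.00:3.62


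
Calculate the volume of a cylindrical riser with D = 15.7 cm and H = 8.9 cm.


Formula: V = pi * (D/2)^2 * H  (cylinder volume)
Radius = D/2 = 15.7/2 = 7.85 cm
V = pi * 7.85^2 * 8.9 = 1722.9759 cm^3

Final answer: 1722.9759 cm^3


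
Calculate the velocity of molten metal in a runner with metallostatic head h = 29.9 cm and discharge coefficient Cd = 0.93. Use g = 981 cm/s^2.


Formula: v = Cd * sqrt(2 * g * h)  (Torricelli with discharge coefficient)
2*g*h = 2 * 981 * 29.9 = 58663.8 cm^2/s^2
sqrt(58663.8) = 242.20611 cm/s
v = 0.93 * 242.20611 = 225.2517 cm/s


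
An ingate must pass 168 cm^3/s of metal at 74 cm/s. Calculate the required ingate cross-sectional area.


Formula: A_ingate = Q / v  (continuity equation)
A = 168 cm^3/s / 74 cm/s = 2.2703 cm^2

2.2703 cm^2


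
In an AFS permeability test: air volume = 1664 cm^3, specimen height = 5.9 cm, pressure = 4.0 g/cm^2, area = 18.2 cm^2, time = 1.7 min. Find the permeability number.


Formula: Permeability Number P = (V * H) / (p * A * t)
Numerator: V * H = 1664 * 5.9 = 9817.6
Denominator: p * A * t = 4.0 * 18.2 * 1.7 = 123.76
P = 9817.6 / 123.76 = 79.3277

79.3277


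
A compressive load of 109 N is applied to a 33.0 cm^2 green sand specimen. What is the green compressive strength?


Formula: Compressive Strength = Force / Area
Strength = 109 N / 33.0 cm^2 = 3.3030 N/cm^2

3.3030 N/cm^2


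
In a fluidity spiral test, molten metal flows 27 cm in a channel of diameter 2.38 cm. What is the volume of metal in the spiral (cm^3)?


Formula: V = pi * (d/2)^2 * L  (cylinder volume)
Radius = 2.38/2 = 1.19 cm
V = pi * 1.19^2 * 27 = 120.1179 cm^3


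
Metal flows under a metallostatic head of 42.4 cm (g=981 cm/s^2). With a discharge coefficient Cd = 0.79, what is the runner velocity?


Formula: v = Cd * sqrt(2 * g * h)  (Torricelli with discharge coefficient)
2*g*h = 2 * 981 * 42.4 = 83188.8 cm^2/s^2
sqrt(83188.8) = 288.42469 cm/s
v = 0.79 * 288.42469 = 227.8555 cm/s

227.8555 cm/s


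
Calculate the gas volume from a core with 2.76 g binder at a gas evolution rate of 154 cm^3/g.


Formula: V_gas = W_binder * gas_evolution_rate
V = 2.76 g * 154 cm^3/g = 425.0400 cm^3


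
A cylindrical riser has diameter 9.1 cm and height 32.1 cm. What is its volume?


Formula: V = pi * (D/2)^2 * H  (cylinder volume)
Radius = D/2 = 9.1/2 = 4.55 cm
V = pi * 4.55^2 * 32.1 = 2087.7462 cm^3

Answer: 2087.7462 cm^3


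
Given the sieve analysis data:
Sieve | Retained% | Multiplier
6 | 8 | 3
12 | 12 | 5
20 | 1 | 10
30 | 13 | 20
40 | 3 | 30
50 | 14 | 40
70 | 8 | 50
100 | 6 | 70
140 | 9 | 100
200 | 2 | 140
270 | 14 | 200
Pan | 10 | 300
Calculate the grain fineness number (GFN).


Formula: GFN = sum(pct * multiplier) / sum(pct)
sum(pct * multiplier) = 8804
sum(pct) = 100
GFN = 8804 / 100 = 88.04

Answer: 88.04


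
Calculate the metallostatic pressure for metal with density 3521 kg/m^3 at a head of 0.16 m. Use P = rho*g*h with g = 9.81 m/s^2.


Formula: P = rho * g * h
rho * g = 3521 * 9.81 = 34541.01 N/m^3
P = 34541.01 * 0.16 = 5526.5616 Pa

5526.5616 Pa


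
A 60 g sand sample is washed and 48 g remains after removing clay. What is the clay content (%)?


Formula: Clay% = (W_total - W_washed) / W_total * 100
Clay mass = 60 - 48 = 12 g
Clay% = 12 / 60 * 100 = 20.0000%

Final answer: 20.0000%


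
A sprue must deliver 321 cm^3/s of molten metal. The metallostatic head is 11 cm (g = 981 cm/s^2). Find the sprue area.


Formula: v = sqrt(2*g*h), A = Q/v
Velocity: v = sqrt(2 * 981 * 11) = sqrt(21582) = 146.9081 cm/s
Sprue area: A = Q / v = 321 / 146.9081 = 2.1850 cm^2
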